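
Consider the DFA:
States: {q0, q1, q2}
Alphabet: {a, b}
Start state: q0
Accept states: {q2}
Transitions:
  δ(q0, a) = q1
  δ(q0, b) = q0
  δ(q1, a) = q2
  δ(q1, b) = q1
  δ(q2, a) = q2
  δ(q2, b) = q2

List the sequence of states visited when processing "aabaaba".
read 'a': q0 → q1
  read 'a': q1 → q2
  read 'b': q2 → q2
  read 'a': q2 → q2
  read 'a': q2 → q2
  read 'b': q2 → q2
  read 'a': q2 → q2
q0 -> q1 -> q2 -> q2 -> q2 -> q2 -> q2 -> q2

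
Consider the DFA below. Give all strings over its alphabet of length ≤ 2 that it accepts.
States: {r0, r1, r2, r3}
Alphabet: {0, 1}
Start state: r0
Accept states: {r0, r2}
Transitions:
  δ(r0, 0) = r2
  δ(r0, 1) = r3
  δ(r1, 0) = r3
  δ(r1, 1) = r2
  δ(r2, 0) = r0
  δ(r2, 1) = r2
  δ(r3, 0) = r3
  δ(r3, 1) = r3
ε, 0, 00, 01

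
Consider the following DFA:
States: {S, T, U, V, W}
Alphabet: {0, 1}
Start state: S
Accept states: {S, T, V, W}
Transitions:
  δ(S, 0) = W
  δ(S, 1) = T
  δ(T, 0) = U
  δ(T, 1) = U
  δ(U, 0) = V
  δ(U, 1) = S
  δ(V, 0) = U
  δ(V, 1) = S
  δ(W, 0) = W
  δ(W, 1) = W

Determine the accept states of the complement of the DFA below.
Complement accept states = All states \ Original accept states
= {S, T, U, V, W} \ {S, T, V, W}
{U}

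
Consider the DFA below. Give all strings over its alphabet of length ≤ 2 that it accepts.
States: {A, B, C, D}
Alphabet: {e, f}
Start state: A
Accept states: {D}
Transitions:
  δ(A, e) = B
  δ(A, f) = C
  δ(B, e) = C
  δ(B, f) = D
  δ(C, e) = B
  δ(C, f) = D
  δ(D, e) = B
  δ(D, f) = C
ef, ff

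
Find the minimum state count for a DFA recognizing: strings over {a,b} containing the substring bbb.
By Myhill–Nerode, count the distinguishable equivalence classes: 4 classes — one per longest suffix of the input that is a prefix of 'bbb' (lengths 0 through 2), plus an absorbing 'already seen bbb' class.
4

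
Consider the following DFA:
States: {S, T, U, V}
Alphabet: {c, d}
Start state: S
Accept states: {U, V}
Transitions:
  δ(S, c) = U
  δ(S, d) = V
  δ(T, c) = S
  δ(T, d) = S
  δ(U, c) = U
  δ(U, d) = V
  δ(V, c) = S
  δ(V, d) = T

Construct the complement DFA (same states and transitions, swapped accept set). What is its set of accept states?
Complement accept states = All states \ Original accept states
= {S, T, U, V} \ {U, V}
{S, T}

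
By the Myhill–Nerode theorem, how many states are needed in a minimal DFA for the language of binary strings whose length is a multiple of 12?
By Myhill–Nerode, count the distinguishable equivalence classes: 12 classes — one per residue of the length mod 12; class i is distinguished from class j by any string of length (12 − i) mod 12.
12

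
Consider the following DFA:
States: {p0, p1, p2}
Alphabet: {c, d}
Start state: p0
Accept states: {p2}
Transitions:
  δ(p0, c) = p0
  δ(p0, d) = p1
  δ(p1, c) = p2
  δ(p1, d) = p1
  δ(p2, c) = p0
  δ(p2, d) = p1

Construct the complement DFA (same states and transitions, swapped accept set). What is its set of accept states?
Complement accept states = All states \ Original accept states
= {p0, p1, p2} \ {p2}
{p0, p1}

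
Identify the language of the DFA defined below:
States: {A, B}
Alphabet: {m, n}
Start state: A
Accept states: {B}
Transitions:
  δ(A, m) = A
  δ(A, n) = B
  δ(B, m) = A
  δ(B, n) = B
Testing a few strings:
  'mmn' → accept
  'm' → reject
  'mn' → accept
  'nnn' → accept
State roles: A=last symbol not n; B=last symbol is n
All strings over {m,n} ending with n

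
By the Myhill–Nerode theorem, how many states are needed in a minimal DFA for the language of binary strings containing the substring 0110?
By Myhill–Nerode, count the distinguishable equivalence classes: 5 classes — one per longest suffix of the input that is a prefix of '0110' (lengths 0 through 3), plus an absorbing 'already seen 0110' class.
5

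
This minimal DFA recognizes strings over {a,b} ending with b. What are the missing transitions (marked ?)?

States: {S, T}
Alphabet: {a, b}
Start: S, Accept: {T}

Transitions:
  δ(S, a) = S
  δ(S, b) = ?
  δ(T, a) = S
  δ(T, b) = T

From the language and accept set, identify what each state tracks — S: last symbol not b; T: last symbol is b.
Each missing δ(q, a) is the state matching the new tracked value after reading a.
δ(S, b) = T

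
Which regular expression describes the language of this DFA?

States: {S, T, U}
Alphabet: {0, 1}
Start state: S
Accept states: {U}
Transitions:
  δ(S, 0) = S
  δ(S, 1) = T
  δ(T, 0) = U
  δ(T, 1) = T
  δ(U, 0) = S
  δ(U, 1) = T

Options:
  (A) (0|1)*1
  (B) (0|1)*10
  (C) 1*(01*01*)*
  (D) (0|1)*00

Check each option against the DFA on short strings; one disagreement eliminates an option:
  (A) (0|1)*1: on '1' the DFA goes S → T and rejects (T ∉ Accept), but the regex matches it → eliminate
  (B) (0|1)*10: agrees with the DFA on every string of length ≤ 6
  (C) 1*(01*01*)*: on ε the DFA stays in S and rejects (S ∉ Accept), but the regex matches it → eliminate
  (D) (0|1)*00: on '00' the DFA goes S → S → S and rejects (S ∉ Accept), but the regex matches it → eliminate
Only (B) is consistent with the DFA.
(B) (0|1)*10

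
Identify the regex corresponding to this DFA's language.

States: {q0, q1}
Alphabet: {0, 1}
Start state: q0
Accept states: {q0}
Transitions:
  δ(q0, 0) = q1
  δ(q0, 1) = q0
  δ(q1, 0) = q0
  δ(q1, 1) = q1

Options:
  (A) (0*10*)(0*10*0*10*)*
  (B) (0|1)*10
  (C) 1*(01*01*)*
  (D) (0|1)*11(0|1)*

Check each option against the DFA on short strings; one disagreement eliminates an option:
  (A) (0*10*)(0*10*0*10*)*: on ε the DFA stays in q0 and accepts (q0 ∈ Accept), but the regex does not match it → eliminate
  (B) (0|1)*10: on ε the DFA stays in q0 and accepts (q0 ∈ Accept), but the regex does not match it → eliminate
  (C) 1*(01*01*)*: agrees with the DFA on every string of length ≤ 6
  (D) (0|1)*11(0|1)*: on ε the DFA stays in q0 and accepts (q0 ∈ Accept), but the regex does not match it → eliminate
Only (C) is consistent with the DFA.
(C) 1*(01*01*)*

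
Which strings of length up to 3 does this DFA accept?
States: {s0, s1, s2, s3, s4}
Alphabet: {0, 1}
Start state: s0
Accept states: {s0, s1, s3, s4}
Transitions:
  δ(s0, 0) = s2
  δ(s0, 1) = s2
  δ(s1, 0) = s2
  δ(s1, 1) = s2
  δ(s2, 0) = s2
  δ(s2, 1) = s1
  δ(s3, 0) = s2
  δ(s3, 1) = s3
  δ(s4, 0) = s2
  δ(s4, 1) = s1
ε, 01, 11, 001, 101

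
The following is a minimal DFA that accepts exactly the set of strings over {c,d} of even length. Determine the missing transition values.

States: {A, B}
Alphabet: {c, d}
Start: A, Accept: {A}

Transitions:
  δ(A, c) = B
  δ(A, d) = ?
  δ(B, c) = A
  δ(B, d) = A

From the language and accept set, identify what each state tracks — A: even length so far; B: odd length so far.
Each missing δ(q, a) is the state matching the new tracked value after reading a.
δ(A, d) = B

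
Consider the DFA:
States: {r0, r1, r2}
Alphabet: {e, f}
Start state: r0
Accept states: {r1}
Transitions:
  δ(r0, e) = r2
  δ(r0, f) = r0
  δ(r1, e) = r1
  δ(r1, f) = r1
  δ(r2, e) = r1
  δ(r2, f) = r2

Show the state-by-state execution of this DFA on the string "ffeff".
read 'f': r0 → r0
  read 'f': r0 → r0
  read 'e': r0 → r2
  read 'f': r2 → r2
  read 'f': r2 → r2
r0 -> r0 -> r0 -> r2 -> r2 -> r2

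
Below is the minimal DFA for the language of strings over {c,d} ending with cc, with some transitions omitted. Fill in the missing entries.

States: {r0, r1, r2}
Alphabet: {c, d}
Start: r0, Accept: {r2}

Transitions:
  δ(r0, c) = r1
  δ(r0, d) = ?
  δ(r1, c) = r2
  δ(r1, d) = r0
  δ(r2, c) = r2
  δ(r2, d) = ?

From the language and accept set, identify what each state tracks — r0: last symbol not c; r1: one trailing c; r2: two trailing c's.
Each missing δ(q, a) is the state matching the new tracked value after reading a.
δ(r0, d) = r0; δ(r2, d) = r0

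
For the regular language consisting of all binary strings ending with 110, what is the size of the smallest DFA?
By Myhill–Nerode, count the distinguishable equivalence classes: 4 classes — one per longest suffix of the input that is a prefix of '110' (lengths 0 through 3); only the length-3 class is accepting.
4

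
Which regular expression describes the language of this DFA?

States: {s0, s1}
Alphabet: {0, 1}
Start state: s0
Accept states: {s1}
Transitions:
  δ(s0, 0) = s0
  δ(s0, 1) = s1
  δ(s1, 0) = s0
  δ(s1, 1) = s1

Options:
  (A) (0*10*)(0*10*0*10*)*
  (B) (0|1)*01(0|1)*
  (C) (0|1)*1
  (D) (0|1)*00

Check each option against the DFA on short strings; one disagreement eliminates an option:
  (A) (0*10*)(0*10*0*10*)*: on '10' the DFA goes s0 → s1 → s0 and rejects (s0 ∉ Accept), but the regex matches it → eliminate
  (B) (0|1)*01(0|1)*: on '1' the DFA goes s0 → s1 and accepts (s1 ∈ Accept), but the regex does not match it → eliminate
  (C) (0|1)*1: agrees with the DFA on every string of length ≤ 6
  (D) (0|1)*00: on '1' the DFA goes s0 → s1 and accepts (s1 ∈ Accept), but the regex does not match it → eliminate
Only (C) is consistent with the DFA.
(C) (0|1)*1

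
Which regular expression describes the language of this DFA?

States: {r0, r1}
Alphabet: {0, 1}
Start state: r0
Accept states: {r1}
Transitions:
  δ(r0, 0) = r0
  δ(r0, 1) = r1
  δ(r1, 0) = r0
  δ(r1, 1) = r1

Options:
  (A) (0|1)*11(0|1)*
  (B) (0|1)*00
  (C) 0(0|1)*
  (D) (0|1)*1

Check each option against the DFA on short strings; one disagreement eliminates an option:
  (A) (0|1)*11(0|1)*: on '1' the DFA goes r0 → r1 and accepts (r1 ∈ Accept), but the regex does not match it → eliminate
  (B) (0|1)*00: on '1' the DFA goes r0 → r1 and accepts (r1 ∈ Accept), but the regex does not match it → eliminate
  (C) 0(0|1)*: on '0' the DFA goes r0 → r0 and rejects (r0 ∉ Accept), but the regex matches it → eliminate
  (D) (0|1)*1: agrees with the DFA on every string of length ≤ 6
Only (D) is consistent with the DFA.
(D) (0|1)*1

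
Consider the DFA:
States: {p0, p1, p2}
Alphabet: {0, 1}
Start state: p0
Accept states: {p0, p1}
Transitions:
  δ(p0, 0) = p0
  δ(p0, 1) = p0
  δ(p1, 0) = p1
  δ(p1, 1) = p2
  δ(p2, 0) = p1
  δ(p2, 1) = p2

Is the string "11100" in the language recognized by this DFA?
Processing string "11100":
  p0 --1--> p0
  p0 --1--> p0
  p0 --1--> p0
  p0 --0--> p0
  p0 --0--> p0
Final state: p0
Accept states: {p0, p1}
Yes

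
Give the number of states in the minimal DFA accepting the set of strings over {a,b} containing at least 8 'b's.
By Myhill–Nerode, count the distinguishable equivalence classes: 9 classes — having seen 0, 1, …, 7, or ≥8 copies of 'b'; any two classes i < j (j ≤ 8) are distinguished by the string b^(8−j), which takes class j to 8 copies (accepted) but leaves class i below 8 (rejected).
9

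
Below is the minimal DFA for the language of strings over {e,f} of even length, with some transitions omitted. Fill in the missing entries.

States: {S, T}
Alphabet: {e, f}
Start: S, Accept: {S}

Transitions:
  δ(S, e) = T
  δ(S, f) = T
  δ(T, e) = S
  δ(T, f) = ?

From the language and accept set, identify what each state tracks — S: even length so far; T: odd length so far.
Each missing δ(q, a) is the state matching the new tracked value after reading a.
δ(T, f) = S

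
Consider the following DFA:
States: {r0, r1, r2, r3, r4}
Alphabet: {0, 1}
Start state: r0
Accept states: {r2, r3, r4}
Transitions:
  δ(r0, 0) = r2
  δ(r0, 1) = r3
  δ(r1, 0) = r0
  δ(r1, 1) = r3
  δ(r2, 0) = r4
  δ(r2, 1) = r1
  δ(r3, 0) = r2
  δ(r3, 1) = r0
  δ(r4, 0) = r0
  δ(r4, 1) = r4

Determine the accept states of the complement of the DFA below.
Complement accept states = All states \ Original accept states
= {r0, r1, r2, r3, r4} \ {r2, r3, r4}
{r0, r1}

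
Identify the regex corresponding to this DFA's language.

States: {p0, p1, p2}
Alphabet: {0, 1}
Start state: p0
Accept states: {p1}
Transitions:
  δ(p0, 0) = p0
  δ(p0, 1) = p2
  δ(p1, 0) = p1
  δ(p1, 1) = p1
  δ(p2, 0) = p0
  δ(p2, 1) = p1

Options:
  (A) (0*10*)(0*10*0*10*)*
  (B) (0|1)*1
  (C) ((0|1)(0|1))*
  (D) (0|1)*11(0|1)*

Check each option against the DFA on short strings; one disagreement eliminates an option:
  (A) (0*10*)(0*10*0*10*)*: on '1' the DFA goes p0 → p2 and rejects (p2 ∉ Accept), but the regex matches it → eliminate
  (B) (0|1)*1: on '1' the DFA goes p0 → p2 and rejects (p2 ∉ Accept), but the regex matches it → eliminate
  (C) ((0|1)(0|1))*: on ε the DFA stays in p0 and rejects (p0 ∉ Accept), but the regex matches it → eliminate
  (D) (0|1)*11(0|1)*: agrees with the DFA on every string of length ≤ 6
Only (D) is consistent with the DFA.
(D) (0|1)*11(0|1)*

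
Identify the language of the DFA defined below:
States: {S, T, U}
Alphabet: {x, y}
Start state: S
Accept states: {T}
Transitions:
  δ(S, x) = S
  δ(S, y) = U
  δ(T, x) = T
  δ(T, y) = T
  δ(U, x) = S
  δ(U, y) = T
Testing a few strings:
  'yxx' → reject
  'xx' → reject
  'yyxx' → accept
  'xxy' → reject
State roles: S=no progress toward yy; T=substring yy seen; U=one trailing y
All strings over {x,y} containing the substring yy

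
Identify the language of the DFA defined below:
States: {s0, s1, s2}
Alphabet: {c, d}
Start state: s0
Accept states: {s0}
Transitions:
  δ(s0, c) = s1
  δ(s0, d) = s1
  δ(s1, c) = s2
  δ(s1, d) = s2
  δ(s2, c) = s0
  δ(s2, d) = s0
Testing a few strings:
  'dcdd' → reject
  'cccd' → reject
  'cdd' → accept
  'cddc' → reject
State roles: s0=length ≡ 0 (mod 3); s1=length ≡ 1 (mod 3); s2=length ≡ 2 (mod 3)
All strings over {c,d} whose length is a multiple of 3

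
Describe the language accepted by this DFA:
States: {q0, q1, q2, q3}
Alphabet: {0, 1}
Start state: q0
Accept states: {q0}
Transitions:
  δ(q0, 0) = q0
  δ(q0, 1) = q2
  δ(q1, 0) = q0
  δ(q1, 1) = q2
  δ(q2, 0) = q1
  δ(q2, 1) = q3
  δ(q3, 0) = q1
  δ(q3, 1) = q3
Testing a few strings:
  '10' → reject
  '11' → reject
  '0' → accept
  '011' → reject
State roles: q0=value ≡ 0 (mod 4); q1=value ≡ 2 (mod 4); q2=value ≡ 1 (mod 4); q3=value ≡ 3 (mod 4)
All binary strings representing a multiple of 4 (read in base 2; leading zeros allowed and ε counts as 0)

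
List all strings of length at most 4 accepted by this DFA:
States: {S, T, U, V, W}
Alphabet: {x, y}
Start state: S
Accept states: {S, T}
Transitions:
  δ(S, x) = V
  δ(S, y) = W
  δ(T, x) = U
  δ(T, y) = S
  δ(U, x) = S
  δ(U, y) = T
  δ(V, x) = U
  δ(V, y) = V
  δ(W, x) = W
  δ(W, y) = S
ε, yy, xxx, xxy, yxy, xxyy, xyxx, xyxy, yxxy, yyyy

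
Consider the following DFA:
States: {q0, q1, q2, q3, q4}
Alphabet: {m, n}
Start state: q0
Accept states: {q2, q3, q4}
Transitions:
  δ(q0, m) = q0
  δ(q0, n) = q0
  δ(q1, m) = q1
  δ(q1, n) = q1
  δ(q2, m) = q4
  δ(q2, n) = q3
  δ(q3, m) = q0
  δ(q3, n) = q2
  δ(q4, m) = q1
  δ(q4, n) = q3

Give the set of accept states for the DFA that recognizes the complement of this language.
Complement accept states = All states \ Original accept states
= {q0, q1, q2, q3, q4} \ {q2, q3, q4}
{q0, q1}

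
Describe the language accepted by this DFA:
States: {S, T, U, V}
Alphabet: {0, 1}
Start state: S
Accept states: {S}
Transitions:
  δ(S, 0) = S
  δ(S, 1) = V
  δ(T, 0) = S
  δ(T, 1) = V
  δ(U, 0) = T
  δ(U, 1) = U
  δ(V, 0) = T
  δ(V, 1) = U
Testing a few strings:
  '001' → reject
  '01' → reject
  '10' → reject
  '0' → accept
State roles: S=value ≡ 0 (mod 4); T=value ≡ 2 (mod 4); U=value ≡ 3 (mod 4); V=value ≡ 1 (mod 4)
All binary strings representing a multiple of 4 (read in base 2; leading zeros allowed and ε counts as 0)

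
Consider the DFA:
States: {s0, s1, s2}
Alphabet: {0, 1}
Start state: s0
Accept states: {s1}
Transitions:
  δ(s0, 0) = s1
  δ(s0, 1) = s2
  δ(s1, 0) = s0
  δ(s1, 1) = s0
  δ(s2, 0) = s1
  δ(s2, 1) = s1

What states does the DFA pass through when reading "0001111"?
read '0': s0 → s1
  read '0': s1 → s0
  read '0': s0 → s1
  read '1': s1 → s0
  read '1': s0 → s2
  read '1': s2 → s1
  read '1': s1 → s0
s0 -> s1 -> s0 -> s1 -> s0 -> s2 -> s1 -> s0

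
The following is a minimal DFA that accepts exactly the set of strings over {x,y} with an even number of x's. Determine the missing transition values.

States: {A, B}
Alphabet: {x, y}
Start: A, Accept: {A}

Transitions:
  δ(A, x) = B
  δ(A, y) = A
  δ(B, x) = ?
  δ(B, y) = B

From the language and accept set, identify what each state tracks — A: even number of x's so far; B: odd number of x's so far.
Each missing δ(q, a) is the state matching the new tracked value after reading a.
δ(B, x) = A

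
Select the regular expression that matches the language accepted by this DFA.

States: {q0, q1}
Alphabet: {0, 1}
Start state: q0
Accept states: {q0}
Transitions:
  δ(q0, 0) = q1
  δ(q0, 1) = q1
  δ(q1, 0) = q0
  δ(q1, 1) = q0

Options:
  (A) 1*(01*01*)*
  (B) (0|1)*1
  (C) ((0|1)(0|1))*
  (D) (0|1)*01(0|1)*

Check each option against the DFA on short strings; one disagreement eliminates an option:
  (A) 1*(01*01*)*: on '1' the DFA goes q0 → q1 and rejects (q1 ∉ Accept), but the regex matches it → eliminate
  (B) (0|1)*1: on ε the DFA stays in q0 and accepts (q0 ∈ Accept), but the regex does not match it → eliminate
  (C) ((0|1)(0|1))*: agrees with the DFA on every string of length ≤ 6
  (D) (0|1)*01(0|1)*: on ε the DFA stays in q0 and accepts (q0 ∈ Accept), but the regex does not match it → eliminate
Only (C) is consistent with the DFA.
(C) ((0|1)(0|1))*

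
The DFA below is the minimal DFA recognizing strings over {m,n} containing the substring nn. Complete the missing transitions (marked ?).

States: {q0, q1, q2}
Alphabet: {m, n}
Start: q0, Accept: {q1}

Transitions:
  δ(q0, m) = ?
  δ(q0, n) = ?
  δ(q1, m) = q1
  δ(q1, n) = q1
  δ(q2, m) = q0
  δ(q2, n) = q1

From the language and accept set, identify what each state tracks — q0: no progress toward nn; q1: substring nn seen; q2: one trailing n.
Each missing δ(q, a) is the state matching the new tracked value after reading a.
δ(q0, m) = q0; δ(q0, n) = q2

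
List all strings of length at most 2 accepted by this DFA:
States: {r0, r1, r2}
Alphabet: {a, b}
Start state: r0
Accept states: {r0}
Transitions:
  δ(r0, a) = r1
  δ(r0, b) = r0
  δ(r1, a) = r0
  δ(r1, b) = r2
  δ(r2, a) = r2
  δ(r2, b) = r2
ε, b, aa, bb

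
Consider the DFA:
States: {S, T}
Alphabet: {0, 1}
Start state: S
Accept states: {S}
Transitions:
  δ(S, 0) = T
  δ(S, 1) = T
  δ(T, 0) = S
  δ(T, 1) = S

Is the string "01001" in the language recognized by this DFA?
Processing string "01001":
  S --0--> T
  T --1--> S
  S --0--> T
  T --0--> S
  S --1--> T
Final state: T
Accept states: {S}
No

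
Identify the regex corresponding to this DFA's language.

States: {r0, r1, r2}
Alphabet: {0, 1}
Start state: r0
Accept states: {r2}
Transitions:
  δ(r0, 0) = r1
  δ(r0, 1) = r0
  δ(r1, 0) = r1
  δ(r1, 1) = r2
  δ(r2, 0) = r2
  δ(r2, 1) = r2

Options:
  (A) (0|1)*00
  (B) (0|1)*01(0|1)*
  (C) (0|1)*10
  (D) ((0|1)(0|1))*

Check each option against the DFA on short strings; one disagreement eliminates an option:
  (A) (0|1)*00: on '00' the DFA goes r0 → r1 → r1 and rejects (r1 ∉ Accept), but the regex matches it → eliminate
  (B) (0|1)*01(0|1)*: agrees with the DFA on every string of length ≤ 6
  (C) (0|1)*10: on '01' the DFA goes r0 → r1 → r2 and accepts (r2 ∈ Accept), but the regex does not match it → eliminate
  (D) ((0|1)(0|1))*: on ε the DFA stays in r0 and rejects (r0 ∉ Accept), but the regex matches it → eliminate
Only (B) is consistent with the DFA.
(B) (0|1)*01(0|1)*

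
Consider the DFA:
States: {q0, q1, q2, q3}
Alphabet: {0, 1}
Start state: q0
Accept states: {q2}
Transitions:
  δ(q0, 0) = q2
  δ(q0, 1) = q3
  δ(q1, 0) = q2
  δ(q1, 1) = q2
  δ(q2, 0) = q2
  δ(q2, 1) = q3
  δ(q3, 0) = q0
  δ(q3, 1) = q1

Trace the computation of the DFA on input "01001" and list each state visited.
read '0': q0 → q2
  read '1': q2 → q3
  read '0': q3 → q0
  read '0': q0 → q2
  read '1': q2 → q3
q0 -> q2 -> q3 -> q0 -> q2 -> q3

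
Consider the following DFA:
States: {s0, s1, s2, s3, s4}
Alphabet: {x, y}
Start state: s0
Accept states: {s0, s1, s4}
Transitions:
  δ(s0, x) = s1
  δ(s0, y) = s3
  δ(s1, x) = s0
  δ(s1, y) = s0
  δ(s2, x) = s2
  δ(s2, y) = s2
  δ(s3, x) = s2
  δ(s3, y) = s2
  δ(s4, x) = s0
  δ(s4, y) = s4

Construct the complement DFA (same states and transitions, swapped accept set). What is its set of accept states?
Complement accept states = All states \ Original accept states
= {s0, s1, s2, s3, s4} \ {s0, s1, s4}
{s2, s3}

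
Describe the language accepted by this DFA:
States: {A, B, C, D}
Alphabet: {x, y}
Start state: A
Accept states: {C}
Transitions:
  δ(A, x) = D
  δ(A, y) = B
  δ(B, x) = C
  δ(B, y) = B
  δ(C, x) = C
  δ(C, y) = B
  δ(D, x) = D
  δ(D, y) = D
Testing a few strings:
  'x' → reject
  'yy' → reject
  'xxx' → reject
  'xxy' → reject
State roles: A=no input read; B=started with y, last symbol y; C=started with y, last symbol x; D=started with x (dead)
All strings over {x,y} that start with y and end with x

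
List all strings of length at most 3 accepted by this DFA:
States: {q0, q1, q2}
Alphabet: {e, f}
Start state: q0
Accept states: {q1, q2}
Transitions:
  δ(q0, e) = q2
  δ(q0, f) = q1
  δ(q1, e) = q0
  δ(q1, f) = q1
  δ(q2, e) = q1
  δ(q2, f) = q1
e, f, ee, ef, ff, eef, eff, fee, fef, fff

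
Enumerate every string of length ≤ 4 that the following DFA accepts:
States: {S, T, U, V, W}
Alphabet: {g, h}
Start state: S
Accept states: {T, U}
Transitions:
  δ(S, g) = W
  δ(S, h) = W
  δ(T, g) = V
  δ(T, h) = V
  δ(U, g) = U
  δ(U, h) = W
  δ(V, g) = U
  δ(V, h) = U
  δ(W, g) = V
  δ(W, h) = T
gh, hh, ggg, ggh, hgg, hgh, gggg, gghg, ghgg, ghgh, ghhg, ghhh, hggg, hghg, hhgg, hhgh, hhhg, hhhh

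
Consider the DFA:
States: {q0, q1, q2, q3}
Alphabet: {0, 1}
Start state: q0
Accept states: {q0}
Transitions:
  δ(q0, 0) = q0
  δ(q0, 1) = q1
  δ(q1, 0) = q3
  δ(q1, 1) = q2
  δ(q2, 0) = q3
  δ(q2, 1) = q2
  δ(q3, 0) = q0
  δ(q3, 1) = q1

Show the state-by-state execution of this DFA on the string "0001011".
read '0': q0 → q0
  read '0': q0 → q0
  read '0': q0 → q0
  read '1': q0 → q1
  read '0': q1 → q3
  read '1': q3 → q1
  read '1': q1 → q2
q0 -> q0 -> q0 -> q0 -> q1 -> q3 -> q1 -> q2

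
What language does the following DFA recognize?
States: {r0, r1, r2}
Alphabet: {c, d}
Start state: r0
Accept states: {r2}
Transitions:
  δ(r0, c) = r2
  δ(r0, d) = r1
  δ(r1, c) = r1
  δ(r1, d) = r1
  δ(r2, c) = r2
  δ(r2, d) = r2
Testing a few strings:
  'cc' → accept
  'ddd' → reject
  'ccc' → accept
  'dc' → reject
State roles: r0=no input read; r1=started with d (dead); r2=started with c
All strings over {c,d} starting with c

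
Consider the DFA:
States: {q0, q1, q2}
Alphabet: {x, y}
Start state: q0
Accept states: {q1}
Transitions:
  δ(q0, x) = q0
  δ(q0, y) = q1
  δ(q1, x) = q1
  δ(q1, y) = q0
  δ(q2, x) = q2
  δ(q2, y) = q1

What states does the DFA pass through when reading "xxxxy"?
read 'x': q0 → q0
  read 'x': q0 → q0
  read 'x': q0 → q0
  read 'x': q0 → q0
  read 'y': q0 → q1
q0 -> q0 -> q0 -> q0 -> q0 -> q1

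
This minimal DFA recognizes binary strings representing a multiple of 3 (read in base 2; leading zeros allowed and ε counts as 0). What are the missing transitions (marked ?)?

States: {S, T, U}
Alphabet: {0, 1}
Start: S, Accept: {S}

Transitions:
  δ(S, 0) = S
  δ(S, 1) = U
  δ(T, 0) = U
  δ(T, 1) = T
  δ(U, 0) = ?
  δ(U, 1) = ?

From the language and accept set, identify what each state tracks — S: value ≡ 0 (mod 3); T: value ≡ 2 (mod 3); U: value ≡ 1 (mod 3).
Each missing δ(q, a) is the state matching the new tracked value after reading a.
δ(U, 0) = T; δ(U, 1) = S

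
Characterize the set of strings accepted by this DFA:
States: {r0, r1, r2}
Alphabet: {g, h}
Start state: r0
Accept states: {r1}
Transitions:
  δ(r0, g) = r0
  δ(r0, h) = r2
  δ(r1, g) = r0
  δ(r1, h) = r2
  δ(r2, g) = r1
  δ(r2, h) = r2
Testing a few strings:
  'h' → reject
  'hhg' → accept
  'hghh' → reject
  'hh' → reject
State roles: r0=no suffix match; r1=suffix is hg; r2=one trailing h
All strings over {g,h} ending with hg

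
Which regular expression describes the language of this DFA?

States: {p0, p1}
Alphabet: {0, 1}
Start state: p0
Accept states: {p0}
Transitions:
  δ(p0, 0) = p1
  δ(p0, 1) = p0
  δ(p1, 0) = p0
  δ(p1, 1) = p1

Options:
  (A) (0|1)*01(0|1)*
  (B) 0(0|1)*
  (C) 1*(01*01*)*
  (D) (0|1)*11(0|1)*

Check each option against the DFA on short strings; one disagreement eliminates an option:
  (A) (0|1)*01(0|1)*: on ε the DFA stays in p0 and accepts (p0 ∈ Accept), but the regex does not match it → eliminate
  (B) 0(0|1)*: on ε the DFA stays in p0 and accepts (p0 ∈ Accept), but the regex does not match it → eliminate
  (C) 1*(01*01*)*: agrees with the DFA on every string of length ≤ 6
  (D) (0|1)*11(0|1)*: on ε the DFA stays in p0 and accepts (p0 ∈ Accept), but the regex does not match it → eliminate
Only (C) is consistent with the DFA.
(C) 1*(01*01*)*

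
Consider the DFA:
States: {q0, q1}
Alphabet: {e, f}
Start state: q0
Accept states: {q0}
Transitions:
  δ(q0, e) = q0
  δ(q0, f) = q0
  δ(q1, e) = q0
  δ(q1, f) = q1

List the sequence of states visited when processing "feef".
read 'f': q0 → q0
  read 'e': q0 → q0
  read 'e': q0 → q0
  read 'f': q0 → q0
q0 -> q0 -> q0 -> q0 -> q0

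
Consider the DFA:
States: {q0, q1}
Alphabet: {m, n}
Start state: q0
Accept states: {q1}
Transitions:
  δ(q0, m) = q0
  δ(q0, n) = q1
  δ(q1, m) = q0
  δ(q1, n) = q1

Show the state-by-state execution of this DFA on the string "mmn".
read 'm': q0 → q0
  read 'm': q0 → q0
  read 'n': q0 → q1
q0 -> q0 -> q0 -> q1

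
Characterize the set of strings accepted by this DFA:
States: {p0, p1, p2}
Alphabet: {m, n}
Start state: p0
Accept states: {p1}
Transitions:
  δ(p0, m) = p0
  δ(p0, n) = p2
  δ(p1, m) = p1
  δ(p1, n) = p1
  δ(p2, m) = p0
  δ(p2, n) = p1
Testing a few strings:
  'mn' → reject
  'mm' → reject
  'mnmm' → reject
  'nnnn' → accept
State roles: p0=no progress toward nn; p1=substring nn seen; p2=one trailing n
All strings over {m,n} containing the substring nn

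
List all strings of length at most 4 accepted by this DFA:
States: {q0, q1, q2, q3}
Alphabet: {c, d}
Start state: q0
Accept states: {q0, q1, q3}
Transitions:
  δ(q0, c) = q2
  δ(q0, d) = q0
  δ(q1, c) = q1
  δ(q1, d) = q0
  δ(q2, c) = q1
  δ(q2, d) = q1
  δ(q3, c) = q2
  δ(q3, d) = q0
ε, d, cc, cd, dd, ccc, ccd, cdc, cdd, dcc, dcd, ddd, cccc, cccd, ccdd, cdcc, cdcd, cddd, dccc, dccd, dcdc, dcdd, ddcc, ddcd, dddd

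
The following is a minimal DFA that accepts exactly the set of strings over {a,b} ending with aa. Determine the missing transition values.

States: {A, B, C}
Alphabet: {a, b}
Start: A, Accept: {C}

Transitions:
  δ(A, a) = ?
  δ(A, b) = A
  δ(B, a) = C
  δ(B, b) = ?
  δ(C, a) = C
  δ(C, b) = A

From the language and accept set, identify what each state tracks — A: last symbol not a; B: one trailing a; C: two trailing a's.
Each missing δ(q, a) is the state matching the new tracked value after reading a.
δ(A, a) = B; δ(B, b) = A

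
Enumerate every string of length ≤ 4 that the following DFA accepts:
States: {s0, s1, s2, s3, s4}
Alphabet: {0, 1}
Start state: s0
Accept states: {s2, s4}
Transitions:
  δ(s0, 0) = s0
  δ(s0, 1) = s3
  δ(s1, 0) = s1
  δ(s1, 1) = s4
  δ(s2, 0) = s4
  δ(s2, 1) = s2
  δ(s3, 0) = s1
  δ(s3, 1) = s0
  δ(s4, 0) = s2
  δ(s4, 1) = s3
101, 0101, 1001, 1010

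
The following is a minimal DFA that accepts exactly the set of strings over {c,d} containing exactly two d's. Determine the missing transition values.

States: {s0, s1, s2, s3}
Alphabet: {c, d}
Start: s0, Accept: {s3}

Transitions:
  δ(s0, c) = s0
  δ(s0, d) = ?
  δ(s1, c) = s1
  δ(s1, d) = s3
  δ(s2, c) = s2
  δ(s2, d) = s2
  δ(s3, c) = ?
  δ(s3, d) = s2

From the language and accept set, identify what each state tracks — s0: zero d's; s1: one d; s2: ≥ three d's (dead); s3: two d's.
Each missing δ(q, a) is the state matching the new tracked value after reading a.
δ(s0, d) = s1; δ(s3, c) = s3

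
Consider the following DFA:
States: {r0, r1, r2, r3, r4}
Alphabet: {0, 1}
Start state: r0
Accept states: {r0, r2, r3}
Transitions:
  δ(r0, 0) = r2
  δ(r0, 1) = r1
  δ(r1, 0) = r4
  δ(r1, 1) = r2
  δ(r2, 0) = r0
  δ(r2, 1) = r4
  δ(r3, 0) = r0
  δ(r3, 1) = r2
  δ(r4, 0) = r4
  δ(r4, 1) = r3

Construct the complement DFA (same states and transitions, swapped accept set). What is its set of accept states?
Complement accept states = All states \ Original accept states
= {r0, r1, r2, r3, r4} \ {r0, r2, r3}
{r1, r4}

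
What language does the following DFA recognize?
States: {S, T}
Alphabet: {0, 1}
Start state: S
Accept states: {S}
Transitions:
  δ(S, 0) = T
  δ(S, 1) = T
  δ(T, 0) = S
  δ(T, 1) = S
Testing a few strings:
  '11' → accept
  '1' → reject
  '100' → reject
  '10' → accept
State roles: S=even length so far; T=odd length so far
All binary strings of even length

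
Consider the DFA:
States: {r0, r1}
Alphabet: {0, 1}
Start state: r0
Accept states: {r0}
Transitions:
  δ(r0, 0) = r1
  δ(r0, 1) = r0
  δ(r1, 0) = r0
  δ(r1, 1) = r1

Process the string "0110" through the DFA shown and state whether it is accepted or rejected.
Processing string "0110":
  r0 --0--> r1
  r1 --1--> r1
  r1 --1--> r1
  r1 --0--> r0
Final state: r0
Accept states: {r0}
Yes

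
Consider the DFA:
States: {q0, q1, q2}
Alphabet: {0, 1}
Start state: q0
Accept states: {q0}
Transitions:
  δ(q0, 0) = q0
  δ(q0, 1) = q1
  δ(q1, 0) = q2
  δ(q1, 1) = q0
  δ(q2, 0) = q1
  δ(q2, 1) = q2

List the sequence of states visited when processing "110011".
read '1': q0 → q1
  read '1': q1 → q0
  read '0': q0 → q0
  read '0': q0 → q0
  read '1': q0 → q1
  read '1': q1 → q0
q0 -> q1 -> q0 -> q0 -> q0 -> q1 -> q0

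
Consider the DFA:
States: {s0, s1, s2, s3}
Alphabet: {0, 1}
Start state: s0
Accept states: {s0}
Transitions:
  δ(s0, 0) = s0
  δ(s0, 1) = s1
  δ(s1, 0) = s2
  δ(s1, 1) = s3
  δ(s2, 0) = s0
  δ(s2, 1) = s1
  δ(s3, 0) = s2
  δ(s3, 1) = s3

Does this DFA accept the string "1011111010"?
Processing string "1011111010":
  s0 --1--> s1
  s1 --0--> s2
  s2 --1--> s1
  s1 --1--> s3
  s3 --1--> s3
  s3 --1--> s3
  s3 --1--> s3
  s3 --0--> s2
  s2 --1--> s1
  s1 --0--> s2
Final state: s2
Accept states: {s0}
No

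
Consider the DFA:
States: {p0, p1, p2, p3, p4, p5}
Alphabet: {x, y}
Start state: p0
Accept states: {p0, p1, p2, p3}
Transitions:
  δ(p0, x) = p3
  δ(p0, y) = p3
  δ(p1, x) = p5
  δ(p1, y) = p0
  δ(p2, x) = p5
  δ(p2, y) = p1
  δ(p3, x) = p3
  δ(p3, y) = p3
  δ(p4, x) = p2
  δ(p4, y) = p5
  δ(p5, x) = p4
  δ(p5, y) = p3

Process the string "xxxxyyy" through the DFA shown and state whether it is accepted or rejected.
Processing string "xxxxyyy":
  p0 --x--> p3
  p3 --x--> p3
  p3 --x--> p3
  p3 --x--> p3
  p3 --y--> p3
  p3 --y--> p3
  p3 --y--> p3
Final state: p3
Accept states: {p0, p1, p2, p3}
Yes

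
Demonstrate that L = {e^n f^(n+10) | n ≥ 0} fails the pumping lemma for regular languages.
Assume L is regular with pumping length p. Idea: pumping the e-block breaks the fixed offset of 10.
Choose s = e^p f^(p+10) ∈ L. By the pumping lemma, s = xyz with |xy| ≤ p, |y| > 0, so y = e^k with k ≥ 1. Then xy²z = e^(p+k) f^(p+10). For this to be in L we would need p+10 = (p+k)+10, i.e. k = 0, contradicting k ≥ 1. So xy²z ∉ L.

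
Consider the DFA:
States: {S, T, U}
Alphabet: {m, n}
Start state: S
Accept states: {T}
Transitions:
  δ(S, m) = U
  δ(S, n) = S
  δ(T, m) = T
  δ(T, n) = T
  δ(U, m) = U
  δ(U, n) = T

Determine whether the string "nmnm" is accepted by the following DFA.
Processing string "nmnm":
  S --n--> S
  S --m--> U
  U --n--> T
  T --m--> T
Final state: T
Accept states: {T}
Yes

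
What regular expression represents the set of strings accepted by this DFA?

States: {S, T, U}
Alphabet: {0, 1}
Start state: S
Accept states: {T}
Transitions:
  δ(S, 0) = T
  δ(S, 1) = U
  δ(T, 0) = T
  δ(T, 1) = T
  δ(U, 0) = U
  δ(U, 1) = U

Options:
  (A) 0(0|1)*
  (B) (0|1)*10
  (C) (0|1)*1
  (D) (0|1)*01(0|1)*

Check each option against the DFA on short strings; one disagreement eliminates an option:
  (A) 0(0|1)*: agrees with the DFA on every string of length ≤ 6
  (B) (0|1)*10: on '0' the DFA goes S → T and accepts (T ∈ Accept), but the regex does not match it → eliminate
  (C) (0|1)*1: on '0' the DFA goes S → T and accepts (T ∈ Accept), but the regex does not match it → eliminate
  (D) (0|1)*01(0|1)*: on '0' the DFA goes S → T and accepts (T ∈ Accept), but the regex does not match it → eliminate
Only (A) is consistent with the DFA.
(A) 0(0|1)*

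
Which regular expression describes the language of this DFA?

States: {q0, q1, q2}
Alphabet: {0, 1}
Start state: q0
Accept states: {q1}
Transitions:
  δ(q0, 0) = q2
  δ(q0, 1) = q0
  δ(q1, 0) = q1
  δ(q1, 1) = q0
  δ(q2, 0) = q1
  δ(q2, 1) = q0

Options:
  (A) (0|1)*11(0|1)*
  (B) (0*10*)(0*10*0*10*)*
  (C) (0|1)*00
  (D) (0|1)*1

Check each option against the DFA on short strings; one disagreement eliminates an option:
  (A) (0|1)*11(0|1)*: on '00' the DFA goes q0 → q2 → q1 and accepts (q1 ∈ Accept), but the regex does not match it → eliminate
  (B) (0*10*)(0*10*0*10*)*: on '1' the DFA goes q0 → q0 and rejects (q0 ∉ Accept), but the regex matches it → eliminate
  (C) (0|1)*00: agrees with the DFA on every string of length ≤ 6
  (D) (0|1)*1: on '1' the DFA goes q0 → q0 and rejects (q0 ∉ Accept), but the regex matches it → eliminate
Only (C) is consistent with the DFA.
(C) (0|1)*00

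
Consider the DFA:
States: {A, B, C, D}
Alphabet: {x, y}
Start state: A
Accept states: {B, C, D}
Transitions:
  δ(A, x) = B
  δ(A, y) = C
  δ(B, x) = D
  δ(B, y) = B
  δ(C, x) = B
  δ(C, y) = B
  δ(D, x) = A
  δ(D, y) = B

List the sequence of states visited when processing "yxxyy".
read 'y': A → C
  read 'x': C → B
  read 'x': B → D
  read 'y': D → B
  read 'y': B → B
A -> C -> B -> D -> B -> B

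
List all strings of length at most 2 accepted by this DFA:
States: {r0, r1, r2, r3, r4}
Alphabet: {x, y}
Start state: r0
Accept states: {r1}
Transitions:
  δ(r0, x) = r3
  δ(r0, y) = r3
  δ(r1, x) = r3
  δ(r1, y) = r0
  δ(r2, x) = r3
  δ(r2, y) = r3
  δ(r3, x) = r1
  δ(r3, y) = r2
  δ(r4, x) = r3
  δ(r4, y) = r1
xx, yx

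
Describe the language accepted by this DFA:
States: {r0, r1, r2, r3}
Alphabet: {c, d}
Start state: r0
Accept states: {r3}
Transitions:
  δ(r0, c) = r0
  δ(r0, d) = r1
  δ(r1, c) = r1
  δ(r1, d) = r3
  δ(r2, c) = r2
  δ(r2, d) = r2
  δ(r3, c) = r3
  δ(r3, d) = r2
Testing a few strings:
  'd' → reject
  'cc' → reject
  'ddcc' → accept
  'cddd' → reject
State roles: r0=zero d's; r1=one d; r2=≥ three d's (dead); r3=two d's
All strings over {c,d} containing exactly two d's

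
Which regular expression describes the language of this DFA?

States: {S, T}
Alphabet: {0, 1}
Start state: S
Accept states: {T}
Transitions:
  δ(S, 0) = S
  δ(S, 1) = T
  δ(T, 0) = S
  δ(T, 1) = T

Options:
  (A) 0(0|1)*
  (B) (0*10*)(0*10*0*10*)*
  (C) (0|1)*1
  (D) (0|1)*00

Check each option against the DFA on short strings; one disagreement eliminates an option:
  (A) 0(0|1)*: on '0' the DFA goes S → S and rejects (S ∉ Accept), but the regex matches it → eliminate
  (B) (0*10*)(0*10*0*10*)*: on '10' the DFA goes S → T → S and rejects (S ∉ Accept), but the regex matches it → eliminate
  (C) (0|1)*1: agrees with the DFA on every string of length ≤ 6
  (D) (0|1)*00: on '1' the DFA goes S → T and accepts (T ∈ Accept), but the regex does not match it → eliminate
Only (C) is consistent with the DFA.
(C) (0|1)*1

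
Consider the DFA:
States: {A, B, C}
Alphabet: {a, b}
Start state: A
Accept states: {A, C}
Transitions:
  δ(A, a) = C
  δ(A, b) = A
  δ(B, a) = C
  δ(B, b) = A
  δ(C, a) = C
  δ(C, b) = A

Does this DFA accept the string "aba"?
Processing string "aba":
  A --a--> C
  C --b--> A
  A --a--> C
Final state: C
Accept states: {A, C}
Yes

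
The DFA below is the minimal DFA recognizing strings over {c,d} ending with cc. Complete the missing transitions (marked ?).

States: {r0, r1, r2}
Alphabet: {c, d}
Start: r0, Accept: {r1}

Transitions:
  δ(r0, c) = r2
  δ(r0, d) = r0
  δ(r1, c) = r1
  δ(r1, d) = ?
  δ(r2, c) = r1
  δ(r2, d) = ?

From the language and accept set, identify what each state tracks — r0: last symbol not c; r1: two trailing c's; r2: one trailing c.
Each missing δ(q, a) is the state matching the new tracked value after reading a.
δ(r1, d) = r0; δ(r2, d) = r0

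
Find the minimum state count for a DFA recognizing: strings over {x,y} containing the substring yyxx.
By Myhill–Nerode, count the distinguishable equivalence classes: 5 classes — one per longest suffix of the input that is a prefix of 'yyxx' (lengths 0 through 3), plus an absorbing 'already seen yyxx' class.
5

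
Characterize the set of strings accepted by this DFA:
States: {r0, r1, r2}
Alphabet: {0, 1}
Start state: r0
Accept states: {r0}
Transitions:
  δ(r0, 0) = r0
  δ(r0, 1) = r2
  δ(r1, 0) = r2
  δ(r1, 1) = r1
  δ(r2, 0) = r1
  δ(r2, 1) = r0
Testing a few strings:
  '0' → accept
  '000' → accept
  '1011' → reject
  '11' → accept
State roles: r0=value ≡ 0 (mod 3); r1=value ≡ 2 (mod 3); r2=value ≡ 1 (mod 3)
All binary strings representing a multiple of 3 (read in base 2; leading zeros allowed and ε counts as 0)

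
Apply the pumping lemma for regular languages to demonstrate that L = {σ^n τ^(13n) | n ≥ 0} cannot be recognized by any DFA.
Assume L is regular with pumping length p. Idea: pumping the σ-block breaks the 1:13 ratio.
Choose s = σ^p τ^(13p) (length 14p ≥ p). By the pumping lemma, s = xyz with |xy| ≤ p, |y| > 0, so y = σ^k with k ≥ 1. Then xy²z = σ^(p+k) τ^(13p). For this to be in L we would need 13p = 13(p+k), i.e. 13k = 0, contradicting k ≥ 1. So xy²z ∉ L.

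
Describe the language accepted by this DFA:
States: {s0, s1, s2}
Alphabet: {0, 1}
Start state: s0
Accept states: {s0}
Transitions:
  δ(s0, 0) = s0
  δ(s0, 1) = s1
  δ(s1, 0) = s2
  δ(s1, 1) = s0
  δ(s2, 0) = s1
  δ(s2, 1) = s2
Testing a few strings:
  '1' → reject
  '01' → reject
  '011' → accept
  '100' → reject
State roles: s0=value ≡ 0 (mod 3); s1=value ≡ 1 (mod 3); s2=value ≡ 2 (mod 3)
All binary strings representing a multiple of 3 (read in base 2; leading zeros allowed and ε counts as 0)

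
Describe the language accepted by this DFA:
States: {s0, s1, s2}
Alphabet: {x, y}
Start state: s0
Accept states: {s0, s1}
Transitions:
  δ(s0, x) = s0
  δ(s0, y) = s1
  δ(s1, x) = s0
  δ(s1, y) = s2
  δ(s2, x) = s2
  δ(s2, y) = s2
Testing a few strings:
  'yxy' → accept
  'x' → accept
  'y' → accept
  'xyyx' → reject
State roles: s0=last symbol not y (ok); s1=last symbol y (ok); s2=saw yy (dead)
All strings over {x,y} with no two consecutive y's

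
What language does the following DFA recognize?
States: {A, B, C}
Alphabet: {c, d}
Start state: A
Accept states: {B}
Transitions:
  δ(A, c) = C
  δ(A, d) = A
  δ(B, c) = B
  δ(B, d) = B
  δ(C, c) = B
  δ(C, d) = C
Testing a few strings:
  'd' → reject
  'c' → reject
  'cc' → accept
  'dc' → reject
State roles: A=zero c's seen; B=≥ two c's seen; C=one c seen
All strings over {c,d} containing at least two c's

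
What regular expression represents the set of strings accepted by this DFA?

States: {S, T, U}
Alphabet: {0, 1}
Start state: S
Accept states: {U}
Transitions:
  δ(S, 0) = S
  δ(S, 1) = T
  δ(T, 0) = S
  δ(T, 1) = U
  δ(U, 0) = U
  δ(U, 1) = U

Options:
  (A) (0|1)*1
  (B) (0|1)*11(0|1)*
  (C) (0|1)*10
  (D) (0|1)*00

Check each option against the DFA on short strings; one disagreement eliminates an option:
  (A) (0|1)*1: on '1' the DFA goes S → T and rejects (T ∉ Accept), but the regex matches it → eliminate
  (B) (0|1)*11(0|1)*: agrees with the DFA on every string of length ≤ 6
  (C) (0|1)*10: on '10' the DFA goes S → T → S and rejects (S ∉ Accept), but the regex matches it → eliminate
  (D) (0|1)*00: on '00' the DFA goes S → S → S and rejects (S ∉ Accept), but the regex matches it → eliminate
Only (B) is consistent with the DFA.
(B) (0|1)*11(0|1)*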